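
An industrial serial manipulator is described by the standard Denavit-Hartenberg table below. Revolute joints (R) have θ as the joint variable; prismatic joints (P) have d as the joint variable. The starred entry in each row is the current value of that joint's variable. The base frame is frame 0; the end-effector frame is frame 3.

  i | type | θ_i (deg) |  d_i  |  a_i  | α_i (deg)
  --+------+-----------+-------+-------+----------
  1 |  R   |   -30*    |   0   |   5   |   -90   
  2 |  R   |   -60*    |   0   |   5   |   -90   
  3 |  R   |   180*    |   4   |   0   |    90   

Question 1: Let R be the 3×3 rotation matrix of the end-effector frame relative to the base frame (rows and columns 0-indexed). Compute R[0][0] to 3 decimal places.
-0.433

End-effector x-axis (col 0 of R) = (-0.4330,0.2500,-0.8660)
R[0][0] = -0.4330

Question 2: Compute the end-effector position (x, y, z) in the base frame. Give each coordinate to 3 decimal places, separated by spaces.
9.495 -5.482 2.330

after link 1: o_1 = (4.3301, -2.5000, 0.0000)
after link 2: o_2 = (6.4952, -3.7500, 4.3301)
after link 3: o_3 = (9.4952, -5.4821, 2.3301)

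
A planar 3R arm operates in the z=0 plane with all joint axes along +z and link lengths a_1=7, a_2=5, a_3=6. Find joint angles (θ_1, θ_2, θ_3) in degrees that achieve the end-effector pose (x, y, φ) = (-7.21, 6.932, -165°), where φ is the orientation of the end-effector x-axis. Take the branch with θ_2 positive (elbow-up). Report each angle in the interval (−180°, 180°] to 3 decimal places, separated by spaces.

63.925 90.005 41.070

wrist centre = target − a_3·(cos φ, sin φ) = (-1.4144, 8.4849)
cos θ_2 = (73.9944−7²−5²)/(2·7·5) = -0.0001; θ_2 = 90.0046° (elbow-up)
β = atan2(8.4849,-1.4144) = 99.4642°; ψ = atan2(5.0000,6.9996) = 35.5392°
θ_1 = β − ψ = 63.9250°
θ_3 = φ − θ_1 − θ_2 = 41.0704° (wrapped to (-180°,180°])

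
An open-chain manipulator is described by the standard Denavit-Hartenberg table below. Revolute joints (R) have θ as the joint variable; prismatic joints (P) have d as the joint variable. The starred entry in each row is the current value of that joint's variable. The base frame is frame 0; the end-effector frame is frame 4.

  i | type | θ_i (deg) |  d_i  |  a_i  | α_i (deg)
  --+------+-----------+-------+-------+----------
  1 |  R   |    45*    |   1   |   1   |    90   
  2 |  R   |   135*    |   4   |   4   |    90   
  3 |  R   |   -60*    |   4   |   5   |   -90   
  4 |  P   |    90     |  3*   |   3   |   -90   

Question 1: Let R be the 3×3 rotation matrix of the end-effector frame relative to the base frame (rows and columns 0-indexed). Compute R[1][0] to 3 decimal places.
End-effector x-axis (col 0 of R) = (-0.5000,-0.5000,-0.7071)
R[1][0] = -0.5000

-0.500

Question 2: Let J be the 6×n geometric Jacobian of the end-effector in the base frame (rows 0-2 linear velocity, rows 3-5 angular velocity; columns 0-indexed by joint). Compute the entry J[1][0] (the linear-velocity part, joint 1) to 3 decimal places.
-2.515

axis z_0 = ẑ; lever o_n−o_0 = (-2.5147,-4.1692,8.1404)
cross product → J_v[:, 0] = (4.1692,-2.5147,0.0000)
J_ω[:, 0] = z_0
entry J[1][0] = -2.5147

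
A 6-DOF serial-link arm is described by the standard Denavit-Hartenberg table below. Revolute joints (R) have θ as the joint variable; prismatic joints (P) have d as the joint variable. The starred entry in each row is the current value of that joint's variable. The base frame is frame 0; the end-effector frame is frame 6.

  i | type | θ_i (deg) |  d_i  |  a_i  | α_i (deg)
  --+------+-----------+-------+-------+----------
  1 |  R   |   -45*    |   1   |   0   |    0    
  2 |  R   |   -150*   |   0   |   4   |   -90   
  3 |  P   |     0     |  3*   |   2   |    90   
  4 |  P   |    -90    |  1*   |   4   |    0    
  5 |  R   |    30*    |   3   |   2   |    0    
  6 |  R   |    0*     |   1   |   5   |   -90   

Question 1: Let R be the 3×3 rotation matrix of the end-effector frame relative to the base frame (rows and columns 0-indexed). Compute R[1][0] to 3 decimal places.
0.966

End-effector x-axis (col 0 of R) = (-0.2588,0.9659,0.0000)
R[1][0] = 0.9659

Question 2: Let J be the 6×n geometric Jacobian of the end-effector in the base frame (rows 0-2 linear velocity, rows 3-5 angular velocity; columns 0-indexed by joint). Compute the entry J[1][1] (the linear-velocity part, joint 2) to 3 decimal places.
axis z_1 = (0.0000,0.0000,1.0000); lever o_n−o_1 = (-7.3485,9.2803,5.0000)
cross product → J_v[:, 1] = (-9.2803,-7.3485,0.0000)
J_ω[:, 1] = z_1
entry J[1][1] = -7.3485

-7.348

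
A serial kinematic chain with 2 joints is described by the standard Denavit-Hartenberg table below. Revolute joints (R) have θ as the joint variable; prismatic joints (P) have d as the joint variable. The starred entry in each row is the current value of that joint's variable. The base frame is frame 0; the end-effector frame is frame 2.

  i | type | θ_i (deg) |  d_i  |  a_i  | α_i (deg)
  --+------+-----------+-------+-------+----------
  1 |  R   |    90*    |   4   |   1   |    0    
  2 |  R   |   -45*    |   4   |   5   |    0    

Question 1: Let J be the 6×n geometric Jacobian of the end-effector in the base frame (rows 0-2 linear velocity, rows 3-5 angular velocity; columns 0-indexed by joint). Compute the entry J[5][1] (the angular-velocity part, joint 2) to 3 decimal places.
axis z_1 = (0.0000,0.0000,1.0000); lever o_n−o_1 = (3.5355,3.5355,4.0000)
cross product → J_v[:, 1] = (-3.5355,3.5355,0.0000)
J_ω[:, 1] = z_1
entry J[5][1] = 1.0000

1.000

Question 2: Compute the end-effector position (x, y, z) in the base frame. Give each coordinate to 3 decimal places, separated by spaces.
after link 1: o_1 = (0.0000, 1.0000, 4.0000)
after link 2: o_2 = (3.5355, 4.5355, 8.0000)

3.536 4.536 8.000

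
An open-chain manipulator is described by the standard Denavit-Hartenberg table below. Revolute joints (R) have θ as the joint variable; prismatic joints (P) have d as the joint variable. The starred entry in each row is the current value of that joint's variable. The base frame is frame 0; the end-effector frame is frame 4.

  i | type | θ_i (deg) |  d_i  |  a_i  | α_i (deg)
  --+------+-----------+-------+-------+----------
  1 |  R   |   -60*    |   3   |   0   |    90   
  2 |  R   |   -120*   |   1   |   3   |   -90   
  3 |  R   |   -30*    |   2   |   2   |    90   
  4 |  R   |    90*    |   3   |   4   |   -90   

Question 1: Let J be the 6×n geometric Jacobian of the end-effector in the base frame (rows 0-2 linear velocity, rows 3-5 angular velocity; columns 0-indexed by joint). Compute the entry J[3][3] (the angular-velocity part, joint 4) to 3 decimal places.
axis z_3 = (-0.6250,-0.6495,0.4330); lever o_n−o_3 = (-0.1429,-4.9486,-0.7010)
cross product → J_v[:, 3] = (2.5981,-0.5000,3.0000)
J_ω[:, 3] = z_3
entry J[3][3] = -0.6250

-0.625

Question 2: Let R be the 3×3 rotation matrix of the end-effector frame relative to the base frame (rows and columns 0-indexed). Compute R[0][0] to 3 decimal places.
0.433

End-effector x-axis (col 0 of R) = (0.4330,-0.7500,-0.5000)
R[0][0] = 0.4330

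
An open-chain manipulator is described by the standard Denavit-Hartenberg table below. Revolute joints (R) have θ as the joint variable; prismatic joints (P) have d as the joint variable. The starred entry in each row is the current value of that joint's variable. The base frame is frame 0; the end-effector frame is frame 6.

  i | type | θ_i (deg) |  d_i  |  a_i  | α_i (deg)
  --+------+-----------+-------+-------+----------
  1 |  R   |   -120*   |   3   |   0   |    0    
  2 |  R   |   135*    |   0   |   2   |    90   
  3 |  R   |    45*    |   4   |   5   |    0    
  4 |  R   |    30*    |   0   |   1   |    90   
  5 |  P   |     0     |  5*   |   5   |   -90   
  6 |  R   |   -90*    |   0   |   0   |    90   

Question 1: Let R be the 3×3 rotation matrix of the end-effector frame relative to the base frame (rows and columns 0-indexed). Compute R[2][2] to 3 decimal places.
-0.966

End-effector z-axis (col 2 of R) = (-0.2500,-0.0670,-0.9659)
R[2][2] = -0.9659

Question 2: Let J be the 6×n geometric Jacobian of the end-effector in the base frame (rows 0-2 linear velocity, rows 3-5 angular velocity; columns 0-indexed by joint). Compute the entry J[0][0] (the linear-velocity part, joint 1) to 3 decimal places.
0.779

axis z_0 = ẑ; lever o_n−o_0 = (12.5473,-0.7791,11.0370)
cross product → J_v[:, 0] = (0.7791,12.5473,-0.0000)
J_ω[:, 0] = z_0
entry J[0][0] = 0.7791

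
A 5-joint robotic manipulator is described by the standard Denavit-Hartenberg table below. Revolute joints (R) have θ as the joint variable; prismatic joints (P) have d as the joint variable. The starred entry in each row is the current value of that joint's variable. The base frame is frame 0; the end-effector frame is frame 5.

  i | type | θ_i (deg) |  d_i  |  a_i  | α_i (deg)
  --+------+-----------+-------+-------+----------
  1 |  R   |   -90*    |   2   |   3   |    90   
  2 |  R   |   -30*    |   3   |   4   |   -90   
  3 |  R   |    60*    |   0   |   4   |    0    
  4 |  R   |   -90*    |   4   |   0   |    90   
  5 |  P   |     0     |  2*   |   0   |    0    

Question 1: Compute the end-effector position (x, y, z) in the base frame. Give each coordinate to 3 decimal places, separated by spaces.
-1.268 -9.330 2.964

after link 1: o_1 = (0.0000, -3.0000, 2.0000)
after link 2: o_2 = (-3.0000, -6.4641, 0.0000)
after link 3: o_3 = (0.4641, -8.1962, -1.0000)
after link 4: o_4 = (0.4641, -10.1962, 2.4641)
after link 5: o_5 = (-1.2679, -9.3301, 2.9641)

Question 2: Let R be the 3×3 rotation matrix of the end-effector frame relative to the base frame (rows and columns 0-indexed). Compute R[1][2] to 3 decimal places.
0.433

End-effector z-axis (col 2 of R) = (-0.8660,0.4330,0.2500)
R[1][2] = 0.4330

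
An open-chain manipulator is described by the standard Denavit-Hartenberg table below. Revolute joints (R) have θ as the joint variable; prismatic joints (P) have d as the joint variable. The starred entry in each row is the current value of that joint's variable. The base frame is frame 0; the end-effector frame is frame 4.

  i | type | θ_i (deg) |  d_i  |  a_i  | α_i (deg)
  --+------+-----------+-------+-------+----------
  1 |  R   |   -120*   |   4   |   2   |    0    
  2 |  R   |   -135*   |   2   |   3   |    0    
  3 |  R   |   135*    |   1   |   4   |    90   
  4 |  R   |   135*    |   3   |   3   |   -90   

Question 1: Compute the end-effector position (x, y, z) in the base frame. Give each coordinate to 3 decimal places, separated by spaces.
-5.314 1.039 9.121

after link 1: o_1 = (-1.0000, -1.7321, 4.0000)
after link 2: o_2 = (-1.7765, 1.1657, 6.0000)
after link 3: o_3 = (-3.7765, -2.2984, 7.0000)
after link 4: o_4 = (-5.3139, 1.0387, 9.1213)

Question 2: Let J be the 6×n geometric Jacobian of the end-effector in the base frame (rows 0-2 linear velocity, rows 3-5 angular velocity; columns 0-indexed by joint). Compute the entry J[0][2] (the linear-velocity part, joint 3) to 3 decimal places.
axis z_2 = (0.0000,0.0000,1.0000); lever o_n−o_2 = (-3.5374,-0.1270,3.1213)
cross product → J_v[:, 2] = (0.1270,-3.5374,0.0000)
J_ω[:, 2] = z_2
entry J[0][2] = 0.1270

0.127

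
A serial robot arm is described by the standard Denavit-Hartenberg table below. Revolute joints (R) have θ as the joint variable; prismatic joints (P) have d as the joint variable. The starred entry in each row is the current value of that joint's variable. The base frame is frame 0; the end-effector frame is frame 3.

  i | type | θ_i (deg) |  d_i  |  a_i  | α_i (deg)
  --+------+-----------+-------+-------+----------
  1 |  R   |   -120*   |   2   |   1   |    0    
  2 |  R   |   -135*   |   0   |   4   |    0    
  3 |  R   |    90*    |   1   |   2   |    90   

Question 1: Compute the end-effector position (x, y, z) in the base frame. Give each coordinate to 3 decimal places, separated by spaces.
after link 1: o_1 = (-0.5000, -0.8660, 2.0000)
after link 2: o_2 = (-1.5353, 2.9977, 2.0000)
after link 3: o_3 = (-3.4671, 2.4800, 3.0000)

-3.467 2.480 3.000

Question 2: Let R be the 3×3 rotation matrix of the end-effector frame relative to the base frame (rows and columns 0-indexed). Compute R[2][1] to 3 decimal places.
End-effector y-axis (col 1 of R) = (0.0000,-0.0000,1.0000)
R[2][1] = 1.0000

1.000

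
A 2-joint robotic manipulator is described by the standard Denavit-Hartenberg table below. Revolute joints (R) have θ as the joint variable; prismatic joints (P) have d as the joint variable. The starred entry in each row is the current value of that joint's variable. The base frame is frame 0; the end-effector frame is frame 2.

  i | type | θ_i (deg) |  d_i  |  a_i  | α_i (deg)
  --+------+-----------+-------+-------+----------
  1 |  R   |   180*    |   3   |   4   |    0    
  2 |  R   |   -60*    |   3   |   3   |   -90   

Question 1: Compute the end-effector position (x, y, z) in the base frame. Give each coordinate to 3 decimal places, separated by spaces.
after link 1: o_1 = (-4.0000, 0.0000, 3.0000)
after link 2: o_2 = (-5.5000, 2.5981, 6.0000)

-5.500 2.598 6.000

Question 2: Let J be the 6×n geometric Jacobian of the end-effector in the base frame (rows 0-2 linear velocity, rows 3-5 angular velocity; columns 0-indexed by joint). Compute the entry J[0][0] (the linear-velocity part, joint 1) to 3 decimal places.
-2.598

axis z_0 = ẑ; lever o_n−o_0 = (-5.5000,2.5981,6.0000)
cross product → J_v[:, 0] = (-2.5981,-5.5000,0.0000)
J_ω[:, 0] = z_0
entry J[0][0] = -2.5981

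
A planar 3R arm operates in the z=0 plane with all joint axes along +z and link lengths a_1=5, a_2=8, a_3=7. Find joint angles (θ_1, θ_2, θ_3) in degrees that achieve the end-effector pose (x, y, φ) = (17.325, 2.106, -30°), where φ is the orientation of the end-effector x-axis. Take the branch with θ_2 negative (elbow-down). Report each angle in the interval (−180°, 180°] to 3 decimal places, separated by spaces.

wrist centre = target − a_3·(cos φ, sin φ) = (11.2628, 5.6060)
cos θ_2 = (158.2784−5²−8²)/(2·5·8) = 0.8660; θ_2 = -30.0052° (elbow-down)
β = atan2(5.6060,11.2628) = 26.4615°; ψ = atan2(-4.0006,11.9278) = -18.5416°
θ_1 = β − ψ = 45.0031°
θ_3 = φ − θ_1 − θ_2 = -44.9979° (wrapped to (-180°,180°])

45.003 -30.005 -44.998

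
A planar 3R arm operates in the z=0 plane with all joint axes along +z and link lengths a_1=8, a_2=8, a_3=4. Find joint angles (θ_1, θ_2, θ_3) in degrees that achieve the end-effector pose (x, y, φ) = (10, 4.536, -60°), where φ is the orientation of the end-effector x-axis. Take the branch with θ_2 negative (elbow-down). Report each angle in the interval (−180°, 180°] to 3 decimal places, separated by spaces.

90.000 -89.999 -60.001

wrist centre = target − a_3·(cos φ, sin φ) = (8.0000, 8.0001)
cos θ_2 = (128.0016−8²−8²)/(2·8·8) = 0.0000; θ_2 = -89.9993° (elbow-down)
β = atan2(8.0001,8.0000) = 45.0004°; ψ = atan2(-8.0000,8.0001) = -44.9996°
θ_1 = β − ψ = 90.0000°
θ_3 = φ − θ_1 − θ_2 = -60.0007° (wrapped to (-180°,180°])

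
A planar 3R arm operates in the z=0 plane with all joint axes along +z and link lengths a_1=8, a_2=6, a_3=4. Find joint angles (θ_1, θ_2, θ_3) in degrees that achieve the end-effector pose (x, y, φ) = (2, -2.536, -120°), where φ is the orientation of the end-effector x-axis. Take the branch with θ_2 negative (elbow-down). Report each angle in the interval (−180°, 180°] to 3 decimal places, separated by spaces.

wrist centre = target − a_3·(cos φ, sin φ) = (4.0000, 0.9281)
cos θ_2 = (16.8614−8²−6²)/(2·8·6) = -0.8660; θ_2 = -150.0002° (elbow-down)
β = atan2(0.9281,4.0000) = 13.0629°; ψ = atan2(-3.0000,2.8038) = -46.9356°
θ_1 = β − ψ = 59.9985°
θ_3 = φ − θ_1 − θ_2 = -29.9983° (wrapped to (-180°,180°])

59.999 -150.000 -29.998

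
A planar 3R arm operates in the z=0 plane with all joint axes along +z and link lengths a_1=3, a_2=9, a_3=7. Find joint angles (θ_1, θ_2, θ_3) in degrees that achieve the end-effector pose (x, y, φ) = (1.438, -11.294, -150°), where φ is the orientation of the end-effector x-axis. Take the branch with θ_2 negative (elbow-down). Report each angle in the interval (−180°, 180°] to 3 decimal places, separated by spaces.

wrist centre = target − a_3·(cos φ, sin φ) = (7.5002, -7.7940)
cos θ_2 = (116.9991−3²−9²)/(2·3·9) = 0.5000; θ_2 = -60.0011° (elbow-down)
β = atan2(-7.7940,7.5002) = -46.1006°; ψ = atan2(-7.7943,7.4999) = -46.1030°
θ_1 = β − ψ = 0.0024°
θ_3 = φ − θ_1 − θ_2 = -90.0013° (wrapped to (-180°,180°])

0.002 -60.001 -90.001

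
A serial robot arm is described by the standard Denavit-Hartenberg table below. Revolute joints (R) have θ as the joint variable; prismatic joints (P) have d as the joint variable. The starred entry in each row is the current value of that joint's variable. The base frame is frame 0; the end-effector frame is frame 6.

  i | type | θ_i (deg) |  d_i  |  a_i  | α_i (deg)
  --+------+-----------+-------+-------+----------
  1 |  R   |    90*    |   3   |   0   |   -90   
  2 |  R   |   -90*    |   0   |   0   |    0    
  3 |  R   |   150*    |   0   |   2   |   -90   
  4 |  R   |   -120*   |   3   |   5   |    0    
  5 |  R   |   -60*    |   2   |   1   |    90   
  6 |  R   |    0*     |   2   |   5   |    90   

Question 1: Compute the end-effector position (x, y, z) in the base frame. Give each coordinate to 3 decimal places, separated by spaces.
after link 1: o_1 = (0.0000, 0.0000, 3.0000)
after link 2: o_2 = (0.0000, 0.0000, 3.0000)
after link 3: o_3 = (-0.0000, 1.0000, 1.2679)
after link 4: o_4 = (-4.3301, -2.8481, 1.9330)
after link 5: o_5 = (-4.3301, -5.0801, 1.7990)
after link 6: o_6 = (-2.3301, -7.5801, 6.1292)

-2.330 -7.580 6.129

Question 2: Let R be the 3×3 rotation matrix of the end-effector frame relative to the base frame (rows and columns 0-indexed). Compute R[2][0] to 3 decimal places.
0.866

End-effector x-axis (col 0 of R) = (-0.0000,-0.5000,0.8660)
R[2][0] = 0.8660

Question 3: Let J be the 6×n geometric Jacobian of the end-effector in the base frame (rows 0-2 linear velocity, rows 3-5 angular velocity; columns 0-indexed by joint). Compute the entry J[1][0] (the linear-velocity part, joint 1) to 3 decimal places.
axis z_0 = ẑ; lever o_n−o_0 = (-2.3301,-7.5801,6.1292)
cross product → J_v[:, 0] = (7.5801,-2.3301,0.0000)
J_ω[:, 0] = z_0
entry J[1][0] = -2.3301

-2.330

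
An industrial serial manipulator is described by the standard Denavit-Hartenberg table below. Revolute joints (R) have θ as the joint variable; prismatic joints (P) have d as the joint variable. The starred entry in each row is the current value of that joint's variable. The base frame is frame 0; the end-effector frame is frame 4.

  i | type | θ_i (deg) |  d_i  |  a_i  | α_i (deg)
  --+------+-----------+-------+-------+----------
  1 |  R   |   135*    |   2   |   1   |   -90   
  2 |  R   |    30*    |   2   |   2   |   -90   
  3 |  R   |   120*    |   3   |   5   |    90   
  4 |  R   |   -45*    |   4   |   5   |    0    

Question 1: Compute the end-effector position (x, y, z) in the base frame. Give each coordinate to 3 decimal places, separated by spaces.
after link 1: o_1 = (-0.7071, 0.7071, 2.0000)
after link 2: o_2 = (-3.3461, 0.5176, 1.0000)
after link 3: o_3 = (2.3074, 0.9879, -0.3481)
after link 4: o_4 = (3.5979, 6.8560, 1.8656)

3.598 6.856 1.866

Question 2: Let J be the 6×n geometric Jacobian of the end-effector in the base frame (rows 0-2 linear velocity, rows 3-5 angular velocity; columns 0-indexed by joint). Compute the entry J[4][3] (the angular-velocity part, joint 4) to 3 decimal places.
axis z_3 = (-0.1768,0.8839,-0.4330); lever o_n−o_3 = (1.2905,5.8681,2.2137)
cross product → J_v[:, 3] = (4.4976,-0.1675,-2.1780)
J_ω[:, 3] = z_3
entry J[4][3] = 0.8839

0.884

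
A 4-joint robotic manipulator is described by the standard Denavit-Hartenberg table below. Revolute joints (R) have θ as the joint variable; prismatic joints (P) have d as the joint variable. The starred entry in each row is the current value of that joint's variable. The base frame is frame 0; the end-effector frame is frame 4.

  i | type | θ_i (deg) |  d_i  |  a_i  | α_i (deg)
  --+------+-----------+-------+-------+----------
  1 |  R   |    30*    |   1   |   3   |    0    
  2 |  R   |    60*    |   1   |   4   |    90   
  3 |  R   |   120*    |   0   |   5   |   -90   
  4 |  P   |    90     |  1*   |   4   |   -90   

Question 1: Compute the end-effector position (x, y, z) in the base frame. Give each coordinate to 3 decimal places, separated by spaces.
-1.402 2.134 5.830

after link 1: o_1 = (2.5981, 1.5000, 1.0000)
after link 2: o_2 = (2.5981, 5.5000, 2.0000)
after link 3: o_3 = (2.5981, 3.0000, 6.3301)
after link 4: o_4 = (-1.4019, 2.1340, 5.8301)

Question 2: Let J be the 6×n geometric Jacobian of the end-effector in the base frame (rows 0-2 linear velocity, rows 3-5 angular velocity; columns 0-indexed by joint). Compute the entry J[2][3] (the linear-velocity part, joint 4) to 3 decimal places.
-0.500

prismatic axis z_3 = (-0.0000,-0.8660,-0.5000)
J_v[:, 3] = z_3; J_ω[:, 3] = (0,0,0)
entry J[2][3] = -0.5000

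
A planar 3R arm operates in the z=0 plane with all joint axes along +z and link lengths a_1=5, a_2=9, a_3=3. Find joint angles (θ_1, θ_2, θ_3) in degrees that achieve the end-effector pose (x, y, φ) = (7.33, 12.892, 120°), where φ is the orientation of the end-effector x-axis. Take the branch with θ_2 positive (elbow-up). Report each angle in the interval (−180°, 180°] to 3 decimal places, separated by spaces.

29.992 30.011 59.997

wrist centre = target − a_3·(cos φ, sin φ) = (8.8300, 10.2939)
cos θ_2 = (183.9338−5²−9²)/(2·5·9) = 0.8659; θ_2 = 30.0108° (elbow-up)
β = atan2(10.2939,8.8300) = 49.3774°; ψ = atan2(4.5015,12.7934) = 19.3849°
θ_1 = β − ψ = 29.9925°
θ_3 = φ − θ_1 − θ_2 = 59.9967° (wrapped to (-180°,180°])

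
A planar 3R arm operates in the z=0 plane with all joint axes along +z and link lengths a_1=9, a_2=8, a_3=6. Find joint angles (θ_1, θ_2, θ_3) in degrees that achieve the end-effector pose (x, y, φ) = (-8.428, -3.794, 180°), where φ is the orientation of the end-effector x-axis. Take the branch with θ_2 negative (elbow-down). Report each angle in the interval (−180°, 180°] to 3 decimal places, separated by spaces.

wrist centre = target − a_3·(cos φ, sin φ) = (-2.4280, -3.7940)
cos θ_2 = (20.2896−9²−8²)/(2·9·8) = -0.8660; θ_2 = -150.0022° (elbow-down)
β = atan2(-3.7940,-2.4280) = -122.6175°; ψ = atan2(-3.9997,2.0716) = -62.6183°
θ_1 = β − ψ = -59.9992°
θ_3 = φ − θ_1 − θ_2 = 30.0014° (wrapped to (-180°,180°])

-59.999 -150.002 30.001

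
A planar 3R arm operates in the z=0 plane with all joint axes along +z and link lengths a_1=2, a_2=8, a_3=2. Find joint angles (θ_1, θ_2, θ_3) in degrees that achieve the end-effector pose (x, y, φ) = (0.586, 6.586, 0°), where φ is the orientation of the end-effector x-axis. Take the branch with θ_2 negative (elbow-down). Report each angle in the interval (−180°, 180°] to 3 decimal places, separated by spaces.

wrist centre = target − a_3·(cos φ, sin φ) = (-1.4140, 6.5860)
cos θ_2 = (45.3748−2²−8²)/(2·2·8) = -0.7070; θ_2 = -134.9944° (elbow-down)
β = atan2(6.5860,-1.4140) = 102.1173°; ψ = atan2(-5.6574,-3.6563) = -122.8740°
θ_1 = β − ψ = 224.9913°
θ_3 = φ − θ_1 − θ_2 = -89.9969° (wrapped to (-180°,180°])

-135.009 -134.994 -89.997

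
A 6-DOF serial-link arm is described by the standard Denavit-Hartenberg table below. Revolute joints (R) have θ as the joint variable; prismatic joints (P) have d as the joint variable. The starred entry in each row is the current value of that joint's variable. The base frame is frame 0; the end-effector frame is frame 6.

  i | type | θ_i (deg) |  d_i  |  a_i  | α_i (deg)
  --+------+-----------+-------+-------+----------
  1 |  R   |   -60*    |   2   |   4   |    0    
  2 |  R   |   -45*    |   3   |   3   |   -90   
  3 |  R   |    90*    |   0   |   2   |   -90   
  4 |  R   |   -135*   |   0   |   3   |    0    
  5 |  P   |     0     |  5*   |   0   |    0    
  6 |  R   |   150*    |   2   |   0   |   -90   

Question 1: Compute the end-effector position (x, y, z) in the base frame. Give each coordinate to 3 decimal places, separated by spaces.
5.084 -0.149 5.121

after link 1: o_1 = (2.0000, -3.4641, 2.0000)
after link 2: o_2 = (1.2235, -6.3619, 5.0000)
after link 3: o_3 = (1.2235, -6.3619, 3.0000)
after link 4: o_4 = (3.2726, -6.9109, 5.1213)
after link 5: o_5 = (4.5667, -2.0813, 5.1213)
after link 6: o_6 = (5.0843, -0.1494, 5.1213)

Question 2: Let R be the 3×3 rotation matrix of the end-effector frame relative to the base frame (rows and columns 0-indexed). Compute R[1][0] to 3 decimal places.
End-effector x-axis (col 0 of R) = (-0.2500,0.0670,-0.9659)
R[1][0] = 0.0670

0.067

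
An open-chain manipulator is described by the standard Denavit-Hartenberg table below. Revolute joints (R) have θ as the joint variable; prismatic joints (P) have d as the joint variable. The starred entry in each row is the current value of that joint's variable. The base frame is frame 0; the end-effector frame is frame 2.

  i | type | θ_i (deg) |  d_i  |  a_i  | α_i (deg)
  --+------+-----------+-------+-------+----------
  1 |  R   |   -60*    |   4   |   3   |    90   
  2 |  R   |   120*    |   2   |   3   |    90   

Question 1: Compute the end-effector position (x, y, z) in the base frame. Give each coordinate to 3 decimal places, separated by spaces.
-0.982 -2.299 6.598

after link 1: o_1 = (1.5000, -2.5981, 4.0000)
after link 2: o_2 = (-0.9821, -2.2990, 6.5981)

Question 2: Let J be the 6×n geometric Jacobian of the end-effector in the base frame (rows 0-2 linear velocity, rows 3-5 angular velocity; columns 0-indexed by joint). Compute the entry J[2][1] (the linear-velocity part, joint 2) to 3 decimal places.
-1.500

axis z_1 = (-0.8660,-0.5000,0.0000); lever o_n−o_1 = (-2.4821,0.2990,2.5981)
cross product → J_v[:, 1] = (-1.2990,2.2500,-1.5000)
J_ω[:, 1] = z_1
entry J[2][1] = -1.5000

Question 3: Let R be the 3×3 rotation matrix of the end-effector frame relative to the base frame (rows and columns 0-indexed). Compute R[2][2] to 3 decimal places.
0.500

End-effector z-axis (col 2 of R) = (0.4330,-0.7500,0.5000)
R[2][2] = 0.5000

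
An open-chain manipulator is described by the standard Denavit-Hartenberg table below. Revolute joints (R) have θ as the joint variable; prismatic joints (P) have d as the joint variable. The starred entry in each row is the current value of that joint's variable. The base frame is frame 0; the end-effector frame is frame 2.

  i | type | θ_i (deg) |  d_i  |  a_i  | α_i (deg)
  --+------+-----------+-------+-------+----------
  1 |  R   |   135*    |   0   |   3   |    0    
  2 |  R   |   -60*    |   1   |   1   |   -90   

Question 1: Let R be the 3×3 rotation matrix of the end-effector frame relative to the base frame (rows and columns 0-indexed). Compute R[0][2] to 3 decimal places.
End-effector z-axis (col 2 of R) = (-0.9659,0.2588,0.0000)
R[0][2] = -0.9659

-0.966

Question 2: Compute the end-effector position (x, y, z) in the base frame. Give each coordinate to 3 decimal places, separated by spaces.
-1.863 3.087 1.000

after link 1: o_1 = (-2.1213, 2.1213, 0.0000)
after link 2: o_2 = (-1.8625, 3.0872, 1.0000)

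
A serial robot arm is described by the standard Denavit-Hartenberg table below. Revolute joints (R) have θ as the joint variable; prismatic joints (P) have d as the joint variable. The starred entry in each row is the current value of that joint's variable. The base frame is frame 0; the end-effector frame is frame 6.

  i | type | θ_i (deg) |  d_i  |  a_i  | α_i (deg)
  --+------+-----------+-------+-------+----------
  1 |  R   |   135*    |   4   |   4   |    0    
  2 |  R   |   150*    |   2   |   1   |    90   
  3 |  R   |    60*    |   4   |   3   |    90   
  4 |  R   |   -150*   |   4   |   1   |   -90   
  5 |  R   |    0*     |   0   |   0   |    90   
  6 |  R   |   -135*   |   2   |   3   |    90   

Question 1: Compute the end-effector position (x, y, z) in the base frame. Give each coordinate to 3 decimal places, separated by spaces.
after link 1: o_1 = (-2.8284, 2.8284, 4.0000)
after link 2: o_2 = (-2.5696, 1.8625, 6.0000)
after link 3: o_3 = (-6.0451, -0.6217, 8.5981)
after link 4: o_4 = (-4.7776, -3.4201, 5.8481)
after link 5: o_5 = (-4.7776, -3.4201, 5.8481)
after link 6: o_6 = (-7.0279, -6.2181, 5.5205)

-7.028 -6.218 5.521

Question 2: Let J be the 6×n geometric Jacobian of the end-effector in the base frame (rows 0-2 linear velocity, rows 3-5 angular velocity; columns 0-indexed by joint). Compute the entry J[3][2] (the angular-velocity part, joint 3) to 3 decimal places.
axis z_2 = (-0.9659,-0.2588,0.0000); lever o_n−o_2 = (-4.4583,-8.0806,-0.4795)
cross product → J_v[:, 2] = (0.1241,-0.4632,6.6514)
J_ω[:, 2] = z_2
entry J[3][2] = -0.9659

-0.966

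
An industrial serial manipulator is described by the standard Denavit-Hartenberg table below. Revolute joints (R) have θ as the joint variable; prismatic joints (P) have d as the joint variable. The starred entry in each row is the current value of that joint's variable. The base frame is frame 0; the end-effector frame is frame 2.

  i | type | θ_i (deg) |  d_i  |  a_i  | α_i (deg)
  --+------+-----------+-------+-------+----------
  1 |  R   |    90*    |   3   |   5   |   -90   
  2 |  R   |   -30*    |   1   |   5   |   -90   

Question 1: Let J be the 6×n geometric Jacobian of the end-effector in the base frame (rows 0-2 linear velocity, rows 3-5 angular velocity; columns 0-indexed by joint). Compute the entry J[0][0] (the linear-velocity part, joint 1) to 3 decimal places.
axis z_0 = ẑ; lever o_n−o_0 = (-1.0000,9.3301,5.5000)
cross product → J_v[:, 0] = (-9.3301,-1.0000,0.0000)
J_ω[:, 0] = z_0
entry J[0][0] = -9.3301

-9.330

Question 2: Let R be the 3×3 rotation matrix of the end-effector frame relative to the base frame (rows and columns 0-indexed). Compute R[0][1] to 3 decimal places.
1.000

End-effector y-axis (col 1 of R) = (1.0000,-0.0000,-0.0000)
R[0][1] = 1.0000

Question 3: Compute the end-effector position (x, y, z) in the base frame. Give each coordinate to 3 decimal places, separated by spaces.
after link 1: o_1 = (0.0000, 5.0000, 3.0000)
after link 2: o_2 = (-1.0000, 9.3301, 5.5000)

-1.000 9.330 5.500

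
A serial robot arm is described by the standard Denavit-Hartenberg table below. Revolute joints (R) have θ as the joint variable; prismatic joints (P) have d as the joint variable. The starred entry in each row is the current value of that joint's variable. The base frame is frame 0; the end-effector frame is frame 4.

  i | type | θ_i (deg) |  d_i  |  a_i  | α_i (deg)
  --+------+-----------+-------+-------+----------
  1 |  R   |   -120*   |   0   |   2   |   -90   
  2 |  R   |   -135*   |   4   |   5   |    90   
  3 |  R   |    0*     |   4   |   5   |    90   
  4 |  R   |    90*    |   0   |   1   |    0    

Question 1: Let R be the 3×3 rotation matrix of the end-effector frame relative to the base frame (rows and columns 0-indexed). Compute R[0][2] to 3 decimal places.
-0.866

End-effector z-axis (col 2 of R) = (-0.8660,0.5000,-0.0000)
R[0][2] = -0.8660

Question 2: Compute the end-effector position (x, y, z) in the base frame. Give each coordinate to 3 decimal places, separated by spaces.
7.767 5.454 3.536

after link 1: o_1 = (-1.0000, -1.7321, 0.0000)
after link 2: o_2 = (4.2319, -0.6702, 3.5355)
after link 3: o_3 = (7.4138, 4.8412, 4.2426)
after link 4: o_4 = (7.7674, 5.4535, 3.5355)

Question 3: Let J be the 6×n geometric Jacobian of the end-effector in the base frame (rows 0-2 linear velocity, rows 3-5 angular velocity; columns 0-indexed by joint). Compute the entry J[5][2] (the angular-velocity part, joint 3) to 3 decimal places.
axis z_2 = (0.3536,0.6124,-0.7071); lever o_n−o_2 = (3.5355,6.1237,0.0000)
cross product → J_v[:, 2] = (4.3301,-2.5000,0.0000)
J_ω[:, 2] = z_2
entry J[5][2] = -0.7071

-0.707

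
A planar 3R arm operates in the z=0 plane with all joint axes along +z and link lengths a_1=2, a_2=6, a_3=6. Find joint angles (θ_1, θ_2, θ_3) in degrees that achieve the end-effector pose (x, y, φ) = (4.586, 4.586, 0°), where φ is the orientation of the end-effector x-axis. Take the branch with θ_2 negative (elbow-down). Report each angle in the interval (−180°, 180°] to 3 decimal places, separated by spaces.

wrist centre = target − a_3·(cos φ, sin φ) = (-1.4140, 4.5860)
cos θ_2 = (23.0308−2²−6²)/(2·2·6) = -0.7071; θ_2 = -134.9954° (elbow-down)
β = atan2(4.5860,-1.4140) = 107.1361°; ψ = atan2(-4.2430,-2.2423) = -117.8553°
θ_1 = β − ψ = 224.9913°
θ_3 = φ − θ_1 − θ_2 = -89.9959° (wrapped to (-180°,180°])

-135.009 -134.995 -89.996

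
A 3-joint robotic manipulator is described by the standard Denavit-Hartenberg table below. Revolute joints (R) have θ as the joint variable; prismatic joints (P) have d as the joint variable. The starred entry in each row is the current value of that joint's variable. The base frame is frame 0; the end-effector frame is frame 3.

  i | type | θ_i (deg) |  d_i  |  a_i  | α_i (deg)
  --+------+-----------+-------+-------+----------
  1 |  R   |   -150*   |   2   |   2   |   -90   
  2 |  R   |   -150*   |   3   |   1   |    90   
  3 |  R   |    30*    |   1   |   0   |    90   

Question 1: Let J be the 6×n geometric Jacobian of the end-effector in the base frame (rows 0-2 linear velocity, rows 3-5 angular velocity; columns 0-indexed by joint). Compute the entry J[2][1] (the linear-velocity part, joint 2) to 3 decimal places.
1.366

axis z_1 = (0.5000,-0.8660,0.0000); lever o_n−o_1 = (2.6830,-1.9151,-0.3660)
cross product → J_v[:, 1] = (0.3170,0.1830,1.3660)
J_ω[:, 1] = z_1
entry J[2][1] = 1.3660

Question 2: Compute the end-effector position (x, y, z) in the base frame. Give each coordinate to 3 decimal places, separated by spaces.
after link 1: o_1 = (-1.7321, -1.0000, 2.0000)
after link 2: o_2 = (0.5179, -3.1651, 2.5000)
after link 3: o_3 = (0.9510, -2.9151, 1.6340)

0.951 -2.915 1.634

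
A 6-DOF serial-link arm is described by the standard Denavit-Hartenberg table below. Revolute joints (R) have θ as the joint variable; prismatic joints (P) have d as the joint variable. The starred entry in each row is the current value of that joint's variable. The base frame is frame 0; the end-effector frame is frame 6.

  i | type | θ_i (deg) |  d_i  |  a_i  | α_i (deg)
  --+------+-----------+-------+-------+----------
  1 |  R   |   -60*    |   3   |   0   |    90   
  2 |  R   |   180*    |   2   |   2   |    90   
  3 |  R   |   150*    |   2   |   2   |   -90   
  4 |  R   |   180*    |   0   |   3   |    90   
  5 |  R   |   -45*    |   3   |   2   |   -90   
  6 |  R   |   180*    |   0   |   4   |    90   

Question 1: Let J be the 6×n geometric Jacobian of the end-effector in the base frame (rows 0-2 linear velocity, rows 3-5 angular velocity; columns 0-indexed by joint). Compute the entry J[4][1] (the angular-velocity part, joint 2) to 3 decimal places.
-0.500

axis z_1 = (-0.8660,-0.5000,0.0000); lever o_n−o_1 = (-1.3178,0.3178,-1.0000)
cross product → J_v[:, 1] = (0.5000,-0.8660,-0.9342)
J_ω[:, 1] = z_1
entry J[4][1] = -0.5000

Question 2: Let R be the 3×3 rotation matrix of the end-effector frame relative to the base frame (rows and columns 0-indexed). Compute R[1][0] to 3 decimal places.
End-effector x-axis (col 0 of R) = (0.7071,-0.7071,0.0000)
R[1][0] = -0.7071

-0.707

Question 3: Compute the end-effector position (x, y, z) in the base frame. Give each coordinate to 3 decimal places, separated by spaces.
after link 1: o_1 = (0.0000, 0.0000, 3.0000)
after link 2: o_2 = (-2.7321, 0.7321, 3.0000)
after link 3: o_3 = (-2.7321, -1.2679, 5.0000)
after link 4: o_4 = (-2.7321, 1.7321, 5.0000)
after link 5: o_5 = (-4.1463, 3.1463, 2.0000)
after link 6: o_6 = (-1.3178, 0.3178, 2.0000)

-1.318 0.318 2.000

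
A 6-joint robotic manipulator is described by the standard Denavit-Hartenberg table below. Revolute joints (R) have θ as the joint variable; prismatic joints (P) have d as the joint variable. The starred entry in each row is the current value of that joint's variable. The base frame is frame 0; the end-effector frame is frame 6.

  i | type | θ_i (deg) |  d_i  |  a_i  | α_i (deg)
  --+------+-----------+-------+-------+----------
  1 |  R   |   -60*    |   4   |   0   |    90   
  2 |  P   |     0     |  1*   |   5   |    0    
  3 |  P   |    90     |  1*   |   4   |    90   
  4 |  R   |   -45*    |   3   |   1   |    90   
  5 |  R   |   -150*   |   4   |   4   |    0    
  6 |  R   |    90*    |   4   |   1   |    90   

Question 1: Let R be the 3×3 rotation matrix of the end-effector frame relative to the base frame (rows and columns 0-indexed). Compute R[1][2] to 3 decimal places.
End-effector z-axis (col 2 of R) = (-0.7803,0.1268,-0.6124)
R[1][2] = 0.1268

0.127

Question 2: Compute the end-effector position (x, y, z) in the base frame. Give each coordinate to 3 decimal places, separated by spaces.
after link 1: o_1 = (0.0000, 0.0000, 4.0000)
after link 2: o_2 = (1.6340, -4.8301, 4.0000)
after link 3: o_3 = (0.7679, -5.3301, 8.0000)
after link 4: o_4 = (2.8803, -7.5746, 8.7071)
after link 5: o_5 = (2.2085, -5.6531, 3.4292)
after link 6: o_6 = (4.5312, -3.3121, 0.9543)

4.531 -3.312 0.954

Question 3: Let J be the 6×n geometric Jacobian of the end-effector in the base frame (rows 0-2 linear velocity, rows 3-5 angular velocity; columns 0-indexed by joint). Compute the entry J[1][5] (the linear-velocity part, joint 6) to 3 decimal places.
axis z_5 = (0.6124,0.3536,-0.7071); lever o_n−o_5 = (2.3227,2.3410,-2.4749)
cross product → J_v[:, 5] = (0.7803,-0.1268,0.6124)
J_ω[:, 5] = z_5
entry J[1][5] = -0.1268

-0.127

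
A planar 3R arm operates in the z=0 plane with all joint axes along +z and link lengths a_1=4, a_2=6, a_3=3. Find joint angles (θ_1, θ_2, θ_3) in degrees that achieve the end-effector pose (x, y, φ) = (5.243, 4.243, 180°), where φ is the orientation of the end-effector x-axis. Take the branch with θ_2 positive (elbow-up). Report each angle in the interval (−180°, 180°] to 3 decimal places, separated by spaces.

0.010 44.985 135.005

wrist centre = target − a_3·(cos φ, sin φ) = (8.2430, 4.2430)
cos θ_2 = (85.9501−4²−6²)/(2·4·6) = 0.7073; θ_2 = 44.9849° (elbow-up)
β = atan2(4.2430,8.2430) = 27.2367°; ψ = atan2(4.2415,8.2438) = 27.2264°
θ_1 = β − ψ = 0.0103°
θ_3 = φ − θ_1 − θ_2 = 135.0049° (wrapped to (-180°,180°])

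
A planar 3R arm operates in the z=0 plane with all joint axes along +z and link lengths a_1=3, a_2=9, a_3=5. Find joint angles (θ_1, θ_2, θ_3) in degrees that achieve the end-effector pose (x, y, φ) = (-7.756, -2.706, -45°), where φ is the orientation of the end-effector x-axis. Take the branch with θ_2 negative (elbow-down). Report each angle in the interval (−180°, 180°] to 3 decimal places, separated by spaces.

-150.004 -44.995 150.000

wrist centre = target − a_3·(cos φ, sin φ) = (-11.2915, 0.8295)
cos θ_2 = (128.1869−3²−9²)/(2·3·9) = 0.7072; θ_2 = -44.9954° (elbow-down)
β = atan2(0.8295,-11.2915) = 175.7983°; ψ = atan2(-6.3634,9.3645) = -34.1973°
θ_1 = β − ψ = 209.9956°
θ_3 = φ − θ_1 − θ_2 = 149.9998° (wrapped to (-180°,180°])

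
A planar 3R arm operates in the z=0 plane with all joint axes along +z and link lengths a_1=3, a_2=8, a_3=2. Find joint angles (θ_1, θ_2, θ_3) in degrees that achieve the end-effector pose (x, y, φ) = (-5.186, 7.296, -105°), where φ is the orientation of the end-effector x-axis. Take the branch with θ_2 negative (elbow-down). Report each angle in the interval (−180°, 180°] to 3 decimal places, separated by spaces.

wrist centre = target − a_3·(cos φ, sin φ) = (-4.6684, 9.2279)
cos θ_2 = (106.9468−3²−8²)/(2·3·8) = 0.7072; θ_2 = -44.9903° (elbow-down)
β = atan2(9.2279,-4.6684) = 116.8348°; ψ = atan2(-5.6559,8.6578) = -33.1554°
θ_1 = β − ψ = 149.9903°
θ_3 = φ − θ_1 − θ_2 = 150.0001° (wrapped to (-180°,180°])

149.990 -44.990 150.000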